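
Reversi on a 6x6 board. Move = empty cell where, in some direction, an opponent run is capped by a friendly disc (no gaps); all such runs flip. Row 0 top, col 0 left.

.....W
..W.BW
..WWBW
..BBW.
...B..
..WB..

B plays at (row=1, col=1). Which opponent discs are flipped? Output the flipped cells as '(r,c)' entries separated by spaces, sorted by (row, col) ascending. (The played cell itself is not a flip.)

Dir NW: first cell '.' (not opp) -> no flip
Dir N: first cell '.' (not opp) -> no flip
Dir NE: first cell '.' (not opp) -> no flip
Dir W: first cell '.' (not opp) -> no flip
Dir E: opp run (1,2), next='.' -> no flip
Dir SW: first cell '.' (not opp) -> no flip
Dir S: first cell '.' (not opp) -> no flip
Dir SE: opp run (2,2) capped by B -> flip

Answer: (2,2)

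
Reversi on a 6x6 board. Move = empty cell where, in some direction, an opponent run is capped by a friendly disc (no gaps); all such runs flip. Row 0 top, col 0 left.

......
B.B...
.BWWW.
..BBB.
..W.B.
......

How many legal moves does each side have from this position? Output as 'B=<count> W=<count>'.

Answer: B=7 W=8

Derivation:
-- B to move --
(1,1): flips 1 -> legal
(1,3): flips 1 -> legal
(1,4): flips 2 -> legal
(1,5): flips 1 -> legal
(2,5): flips 3 -> legal
(3,1): no bracket -> illegal
(3,5): no bracket -> illegal
(4,1): no bracket -> illegal
(4,3): no bracket -> illegal
(5,1): flips 1 -> legal
(5,2): flips 1 -> legal
(5,3): no bracket -> illegal
B mobility = 7
-- W to move --
(0,0): no bracket -> illegal
(0,1): flips 1 -> legal
(0,2): flips 1 -> legal
(0,3): no bracket -> illegal
(1,1): no bracket -> illegal
(1,3): no bracket -> illegal
(2,0): flips 1 -> legal
(2,5): no bracket -> illegal
(3,0): no bracket -> illegal
(3,1): no bracket -> illegal
(3,5): no bracket -> illegal
(4,1): flips 1 -> legal
(4,3): flips 1 -> legal
(4,5): flips 1 -> legal
(5,3): no bracket -> illegal
(5,4): flips 2 -> legal
(5,5): flips 2 -> legal
W mobility = 8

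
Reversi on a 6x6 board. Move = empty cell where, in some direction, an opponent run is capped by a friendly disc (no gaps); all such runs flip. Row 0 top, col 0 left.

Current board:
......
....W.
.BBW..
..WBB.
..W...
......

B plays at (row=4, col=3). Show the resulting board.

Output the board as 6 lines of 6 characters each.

Place B at (4,3); scan 8 dirs for brackets.
Dir NW: opp run (3,2) capped by B -> flip
Dir N: first cell 'B' (not opp) -> no flip
Dir NE: first cell 'B' (not opp) -> no flip
Dir W: opp run (4,2), next='.' -> no flip
Dir E: first cell '.' (not opp) -> no flip
Dir SW: first cell '.' (not opp) -> no flip
Dir S: first cell '.' (not opp) -> no flip
Dir SE: first cell '.' (not opp) -> no flip
All flips: (3,2)

Answer: ......
....W.
.BBW..
..BBB.
..WB..
......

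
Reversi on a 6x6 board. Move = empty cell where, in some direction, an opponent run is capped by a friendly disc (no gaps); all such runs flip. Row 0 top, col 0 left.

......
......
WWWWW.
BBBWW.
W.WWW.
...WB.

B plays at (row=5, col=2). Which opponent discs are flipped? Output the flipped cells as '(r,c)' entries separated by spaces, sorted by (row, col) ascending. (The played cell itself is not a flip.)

Answer: (4,2) (5,3)

Derivation:
Dir NW: first cell '.' (not opp) -> no flip
Dir N: opp run (4,2) capped by B -> flip
Dir NE: opp run (4,3) (3,4), next='.' -> no flip
Dir W: first cell '.' (not opp) -> no flip
Dir E: opp run (5,3) capped by B -> flip
Dir SW: edge -> no flip
Dir S: edge -> no flip
Dir SE: edge -> no flip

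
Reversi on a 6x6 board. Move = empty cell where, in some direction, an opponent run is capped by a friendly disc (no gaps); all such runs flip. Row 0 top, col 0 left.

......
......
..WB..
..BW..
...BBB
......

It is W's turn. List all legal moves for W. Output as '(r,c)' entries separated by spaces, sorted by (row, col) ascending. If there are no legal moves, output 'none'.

Answer: (1,3) (2,4) (3,1) (4,2) (5,3) (5,5)

Derivation:
(1,2): no bracket -> illegal
(1,3): flips 1 -> legal
(1,4): no bracket -> illegal
(2,1): no bracket -> illegal
(2,4): flips 1 -> legal
(3,1): flips 1 -> legal
(3,4): no bracket -> illegal
(3,5): no bracket -> illegal
(4,1): no bracket -> illegal
(4,2): flips 1 -> legal
(5,2): no bracket -> illegal
(5,3): flips 1 -> legal
(5,4): no bracket -> illegal
(5,5): flips 1 -> legal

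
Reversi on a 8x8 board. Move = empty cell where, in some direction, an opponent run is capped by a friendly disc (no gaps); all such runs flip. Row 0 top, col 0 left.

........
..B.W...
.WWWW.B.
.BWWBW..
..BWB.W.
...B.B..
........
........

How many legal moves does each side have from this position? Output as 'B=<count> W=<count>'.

-- B to move --
(0,3): no bracket -> illegal
(0,4): flips 2 -> legal
(0,5): no bracket -> illegal
(1,0): no bracket -> illegal
(1,1): flips 3 -> legal
(1,3): flips 4 -> legal
(1,5): flips 2 -> legal
(2,0): no bracket -> illegal
(2,5): no bracket -> illegal
(3,0): flips 1 -> legal
(3,6): flips 1 -> legal
(3,7): flips 1 -> legal
(4,1): no bracket -> illegal
(4,5): no bracket -> illegal
(4,7): no bracket -> illegal
(5,2): flips 1 -> legal
(5,4): no bracket -> illegal
(5,6): no bracket -> illegal
(5,7): no bracket -> illegal
B mobility = 8
-- W to move --
(0,1): flips 1 -> legal
(0,2): flips 1 -> legal
(0,3): flips 1 -> legal
(1,1): no bracket -> illegal
(1,3): no bracket -> illegal
(1,5): no bracket -> illegal
(1,6): no bracket -> illegal
(1,7): flips 1 -> legal
(2,0): no bracket -> illegal
(2,5): flips 1 -> legal
(2,7): no bracket -> illegal
(3,0): flips 1 -> legal
(3,6): no bracket -> illegal
(3,7): no bracket -> illegal
(4,0): flips 1 -> legal
(4,1): flips 2 -> legal
(4,5): flips 2 -> legal
(5,1): flips 1 -> legal
(5,2): flips 1 -> legal
(5,4): flips 2 -> legal
(5,6): no bracket -> illegal
(6,2): flips 2 -> legal
(6,3): flips 1 -> legal
(6,4): flips 1 -> legal
(6,5): no bracket -> illegal
(6,6): flips 2 -> legal
W mobility = 16

Answer: B=8 W=16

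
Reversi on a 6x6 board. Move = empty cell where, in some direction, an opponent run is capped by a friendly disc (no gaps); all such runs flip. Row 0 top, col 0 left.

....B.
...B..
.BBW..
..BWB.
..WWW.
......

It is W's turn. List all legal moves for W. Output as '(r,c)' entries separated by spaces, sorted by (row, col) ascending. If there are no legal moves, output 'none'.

(0,2): no bracket -> illegal
(0,3): flips 1 -> legal
(0,5): no bracket -> illegal
(1,0): flips 2 -> legal
(1,1): flips 1 -> legal
(1,2): flips 2 -> legal
(1,4): no bracket -> illegal
(1,5): no bracket -> illegal
(2,0): flips 2 -> legal
(2,4): flips 1 -> legal
(2,5): flips 1 -> legal
(3,0): no bracket -> illegal
(3,1): flips 1 -> legal
(3,5): flips 1 -> legal
(4,1): flips 1 -> legal
(4,5): flips 1 -> legal

Answer: (0,3) (1,0) (1,1) (1,2) (2,0) (2,4) (2,5) (3,1) (3,5) (4,1) (4,5)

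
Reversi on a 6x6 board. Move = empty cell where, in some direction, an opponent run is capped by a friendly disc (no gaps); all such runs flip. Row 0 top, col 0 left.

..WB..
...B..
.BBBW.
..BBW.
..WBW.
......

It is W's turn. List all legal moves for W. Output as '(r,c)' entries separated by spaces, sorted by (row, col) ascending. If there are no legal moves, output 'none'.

(0,4): flips 1 -> legal
(1,0): no bracket -> illegal
(1,1): flips 2 -> legal
(1,2): flips 3 -> legal
(1,4): no bracket -> illegal
(2,0): flips 3 -> legal
(3,0): no bracket -> illegal
(3,1): flips 2 -> legal
(4,1): no bracket -> illegal
(5,2): flips 1 -> legal
(5,3): no bracket -> illegal
(5,4): no bracket -> illegal

Answer: (0,4) (1,1) (1,2) (2,0) (3,1) (5,2)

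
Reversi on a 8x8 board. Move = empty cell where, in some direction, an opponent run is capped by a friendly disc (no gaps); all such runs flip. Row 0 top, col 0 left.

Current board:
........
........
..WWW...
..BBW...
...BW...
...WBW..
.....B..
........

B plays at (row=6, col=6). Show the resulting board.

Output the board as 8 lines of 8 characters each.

Answer: ........
........
..WWW...
..BBW...
...BB...
...WBB..
.....BB.
........

Derivation:
Place B at (6,6); scan 8 dirs for brackets.
Dir NW: opp run (5,5) (4,4) capped by B -> flip
Dir N: first cell '.' (not opp) -> no flip
Dir NE: first cell '.' (not opp) -> no flip
Dir W: first cell 'B' (not opp) -> no flip
Dir E: first cell '.' (not opp) -> no flip
Dir SW: first cell '.' (not opp) -> no flip
Dir S: first cell '.' (not opp) -> no flip
Dir SE: first cell '.' (not opp) -> no flip
All flips: (4,4) (5,5)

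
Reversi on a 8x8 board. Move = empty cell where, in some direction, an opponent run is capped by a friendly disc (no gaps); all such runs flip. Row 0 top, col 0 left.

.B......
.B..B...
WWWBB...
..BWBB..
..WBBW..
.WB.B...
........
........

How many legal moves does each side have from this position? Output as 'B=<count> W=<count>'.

-- B to move --
(1,0): flips 1 -> legal
(1,2): flips 1 -> legal
(1,3): no bracket -> illegal
(3,0): no bracket -> illegal
(3,1): flips 1 -> legal
(3,6): flips 1 -> legal
(4,0): no bracket -> illegal
(4,1): flips 1 -> legal
(4,6): flips 1 -> legal
(5,0): flips 1 -> legal
(5,3): no bracket -> illegal
(5,5): flips 1 -> legal
(5,6): flips 1 -> legal
(6,0): flips 3 -> legal
(6,1): no bracket -> illegal
(6,2): no bracket -> illegal
B mobility = 10
-- W to move --
(0,0): flips 1 -> legal
(0,2): flips 1 -> legal
(0,3): no bracket -> illegal
(0,4): no bracket -> illegal
(0,5): no bracket -> illegal
(1,0): no bracket -> illegal
(1,2): flips 2 -> legal
(1,3): flips 1 -> legal
(1,5): flips 1 -> legal
(2,5): flips 3 -> legal
(2,6): no bracket -> illegal
(3,1): flips 1 -> legal
(3,6): flips 2 -> legal
(4,1): no bracket -> illegal
(4,6): no bracket -> illegal
(5,3): flips 2 -> legal
(5,5): flips 1 -> legal
(6,1): no bracket -> illegal
(6,2): flips 1 -> legal
(6,3): flips 1 -> legal
(6,4): no bracket -> illegal
(6,5): flips 3 -> legal
W mobility = 13

Answer: B=10 W=13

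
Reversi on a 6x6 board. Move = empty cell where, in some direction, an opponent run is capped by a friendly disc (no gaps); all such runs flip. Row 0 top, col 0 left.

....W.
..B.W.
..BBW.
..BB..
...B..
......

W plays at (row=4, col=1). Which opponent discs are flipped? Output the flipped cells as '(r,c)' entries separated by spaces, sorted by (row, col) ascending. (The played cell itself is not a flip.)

Answer: (2,3) (3,2)

Derivation:
Dir NW: first cell '.' (not opp) -> no flip
Dir N: first cell '.' (not opp) -> no flip
Dir NE: opp run (3,2) (2,3) capped by W -> flip
Dir W: first cell '.' (not opp) -> no flip
Dir E: first cell '.' (not opp) -> no flip
Dir SW: first cell '.' (not opp) -> no flip
Dir S: first cell '.' (not opp) -> no flip
Dir SE: first cell '.' (not opp) -> no flip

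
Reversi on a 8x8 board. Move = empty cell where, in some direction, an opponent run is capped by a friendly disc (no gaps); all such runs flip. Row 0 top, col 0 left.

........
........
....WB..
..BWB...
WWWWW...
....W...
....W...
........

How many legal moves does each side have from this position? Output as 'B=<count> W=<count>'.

-- B to move --
(1,3): no bracket -> illegal
(1,4): flips 1 -> legal
(1,5): no bracket -> illegal
(2,2): no bracket -> illegal
(2,3): flips 1 -> legal
(3,0): no bracket -> illegal
(3,1): no bracket -> illegal
(3,5): no bracket -> illegal
(4,5): no bracket -> illegal
(5,0): flips 1 -> legal
(5,1): no bracket -> illegal
(5,2): flips 2 -> legal
(5,3): no bracket -> illegal
(5,5): no bracket -> illegal
(6,3): no bracket -> illegal
(6,5): flips 2 -> legal
(7,3): no bracket -> illegal
(7,4): flips 3 -> legal
(7,5): no bracket -> illegal
B mobility = 6
-- W to move --
(1,4): no bracket -> illegal
(1,5): no bracket -> illegal
(1,6): flips 2 -> legal
(2,1): flips 1 -> legal
(2,2): flips 1 -> legal
(2,3): flips 1 -> legal
(2,6): flips 1 -> legal
(3,1): flips 1 -> legal
(3,5): flips 1 -> legal
(3,6): no bracket -> illegal
(4,5): no bracket -> illegal
W mobility = 7

Answer: B=6 W=7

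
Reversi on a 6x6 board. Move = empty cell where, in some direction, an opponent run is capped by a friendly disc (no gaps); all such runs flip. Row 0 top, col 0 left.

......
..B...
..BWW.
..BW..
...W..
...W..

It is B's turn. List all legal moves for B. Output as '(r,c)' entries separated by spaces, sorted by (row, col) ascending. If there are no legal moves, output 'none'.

Answer: (1,4) (2,5) (3,4) (4,4) (5,4)

Derivation:
(1,3): no bracket -> illegal
(1,4): flips 1 -> legal
(1,5): no bracket -> illegal
(2,5): flips 2 -> legal
(3,4): flips 2 -> legal
(3,5): no bracket -> illegal
(4,2): no bracket -> illegal
(4,4): flips 1 -> legal
(5,2): no bracket -> illegal
(5,4): flips 1 -> legal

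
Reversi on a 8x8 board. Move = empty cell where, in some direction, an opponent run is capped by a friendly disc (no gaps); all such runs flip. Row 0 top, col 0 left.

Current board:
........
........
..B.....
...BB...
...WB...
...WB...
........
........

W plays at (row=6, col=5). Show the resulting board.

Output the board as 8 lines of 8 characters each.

Answer: ........
........
..B.....
...BB...
...WB...
...WW...
.....W..
........

Derivation:
Place W at (6,5); scan 8 dirs for brackets.
Dir NW: opp run (5,4) capped by W -> flip
Dir N: first cell '.' (not opp) -> no flip
Dir NE: first cell '.' (not opp) -> no flip
Dir W: first cell '.' (not opp) -> no flip
Dir E: first cell '.' (not opp) -> no flip
Dir SW: first cell '.' (not opp) -> no flip
Dir S: first cell '.' (not opp) -> no flip
Dir SE: first cell '.' (not opp) -> no flip
All flips: (5,4)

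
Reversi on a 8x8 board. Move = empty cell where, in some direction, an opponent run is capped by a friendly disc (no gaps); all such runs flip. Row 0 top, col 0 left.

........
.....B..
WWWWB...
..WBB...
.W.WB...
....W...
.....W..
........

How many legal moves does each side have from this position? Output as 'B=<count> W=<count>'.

-- B to move --
(1,0): no bracket -> illegal
(1,1): flips 1 -> legal
(1,2): flips 1 -> legal
(1,3): flips 1 -> legal
(1,4): no bracket -> illegal
(3,0): no bracket -> illegal
(3,1): flips 1 -> legal
(4,0): no bracket -> illegal
(4,2): flips 1 -> legal
(4,5): no bracket -> illegal
(5,0): no bracket -> illegal
(5,1): no bracket -> illegal
(5,2): flips 1 -> legal
(5,3): flips 1 -> legal
(5,5): no bracket -> illegal
(5,6): no bracket -> illegal
(6,3): no bracket -> illegal
(6,4): flips 1 -> legal
(6,6): no bracket -> illegal
(7,4): no bracket -> illegal
(7,5): no bracket -> illegal
(7,6): no bracket -> illegal
B mobility = 8
-- W to move --
(0,4): no bracket -> illegal
(0,5): no bracket -> illegal
(0,6): no bracket -> illegal
(1,3): no bracket -> illegal
(1,4): flips 3 -> legal
(1,6): no bracket -> illegal
(2,5): flips 2 -> legal
(2,6): no bracket -> illegal
(3,5): flips 2 -> legal
(4,2): no bracket -> illegal
(4,5): flips 2 -> legal
(5,3): no bracket -> illegal
(5,5): flips 2 -> legal
W mobility = 5

Answer: B=8 W=5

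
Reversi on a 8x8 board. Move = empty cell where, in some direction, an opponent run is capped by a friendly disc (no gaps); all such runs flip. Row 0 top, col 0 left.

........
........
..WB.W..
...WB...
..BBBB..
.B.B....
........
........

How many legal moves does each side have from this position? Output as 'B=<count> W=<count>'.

Answer: B=5 W=7

Derivation:
-- B to move --
(1,1): flips 2 -> legal
(1,2): no bracket -> illegal
(1,3): no bracket -> illegal
(1,4): no bracket -> illegal
(1,5): no bracket -> illegal
(1,6): flips 1 -> legal
(2,1): flips 1 -> legal
(2,4): flips 1 -> legal
(2,6): no bracket -> illegal
(3,1): no bracket -> illegal
(3,2): flips 1 -> legal
(3,5): no bracket -> illegal
(3,6): no bracket -> illegal
B mobility = 5
-- W to move --
(1,2): no bracket -> illegal
(1,3): flips 1 -> legal
(1,4): no bracket -> illegal
(2,4): flips 1 -> legal
(3,1): no bracket -> illegal
(3,2): no bracket -> illegal
(3,5): flips 1 -> legal
(3,6): no bracket -> illegal
(4,0): no bracket -> illegal
(4,1): no bracket -> illegal
(4,6): no bracket -> illegal
(5,0): no bracket -> illegal
(5,2): flips 2 -> legal
(5,4): no bracket -> illegal
(5,5): flips 1 -> legal
(5,6): no bracket -> illegal
(6,0): flips 2 -> legal
(6,1): no bracket -> illegal
(6,2): no bracket -> illegal
(6,3): flips 2 -> legal
(6,4): no bracket -> illegal
W mobility = 7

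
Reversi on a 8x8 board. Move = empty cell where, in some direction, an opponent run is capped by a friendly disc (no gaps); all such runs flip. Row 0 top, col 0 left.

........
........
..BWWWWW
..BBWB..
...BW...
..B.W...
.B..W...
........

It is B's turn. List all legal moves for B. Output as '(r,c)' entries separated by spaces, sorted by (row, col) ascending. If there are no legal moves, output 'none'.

Answer: (1,3) (1,4) (1,5) (1,6) (1,7) (4,5) (5,3) (5,5) (6,5)

Derivation:
(1,2): no bracket -> illegal
(1,3): flips 2 -> legal
(1,4): flips 1 -> legal
(1,5): flips 2 -> legal
(1,6): flips 2 -> legal
(1,7): flips 1 -> legal
(3,6): no bracket -> illegal
(3,7): no bracket -> illegal
(4,5): flips 1 -> legal
(5,3): flips 1 -> legal
(5,5): flips 1 -> legal
(6,3): no bracket -> illegal
(6,5): flips 1 -> legal
(7,3): no bracket -> illegal
(7,4): no bracket -> illegal
(7,5): no bracket -> illegal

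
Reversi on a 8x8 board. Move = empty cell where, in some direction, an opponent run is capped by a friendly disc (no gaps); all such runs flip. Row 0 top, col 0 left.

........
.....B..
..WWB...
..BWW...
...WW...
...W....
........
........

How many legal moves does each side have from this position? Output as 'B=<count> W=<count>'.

Answer: B=6 W=7

Derivation:
-- B to move --
(1,1): no bracket -> illegal
(1,2): flips 1 -> legal
(1,3): no bracket -> illegal
(1,4): flips 1 -> legal
(2,1): flips 2 -> legal
(2,5): no bracket -> illegal
(3,1): no bracket -> illegal
(3,5): flips 2 -> legal
(4,2): flips 1 -> legal
(4,5): no bracket -> illegal
(5,2): no bracket -> illegal
(5,4): flips 3 -> legal
(5,5): no bracket -> illegal
(6,2): no bracket -> illegal
(6,3): no bracket -> illegal
(6,4): no bracket -> illegal
B mobility = 6
-- W to move --
(0,4): no bracket -> illegal
(0,5): no bracket -> illegal
(0,6): flips 2 -> legal
(1,3): no bracket -> illegal
(1,4): flips 1 -> legal
(1,6): no bracket -> illegal
(2,1): flips 1 -> legal
(2,5): flips 1 -> legal
(2,6): no bracket -> illegal
(3,1): flips 1 -> legal
(3,5): no bracket -> illegal
(4,1): flips 1 -> legal
(4,2): flips 1 -> legal
W mobility = 7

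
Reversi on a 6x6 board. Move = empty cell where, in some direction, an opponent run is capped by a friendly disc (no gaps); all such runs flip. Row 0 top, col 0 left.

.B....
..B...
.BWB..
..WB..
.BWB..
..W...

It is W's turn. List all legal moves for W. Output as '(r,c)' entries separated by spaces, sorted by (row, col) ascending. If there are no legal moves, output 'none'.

Answer: (0,2) (1,0) (1,4) (2,0) (2,4) (3,0) (3,4) (4,0) (4,4) (5,0) (5,4)

Derivation:
(0,0): no bracket -> illegal
(0,2): flips 1 -> legal
(0,3): no bracket -> illegal
(1,0): flips 1 -> legal
(1,1): no bracket -> illegal
(1,3): no bracket -> illegal
(1,4): flips 1 -> legal
(2,0): flips 1 -> legal
(2,4): flips 2 -> legal
(3,0): flips 1 -> legal
(3,1): no bracket -> illegal
(3,4): flips 2 -> legal
(4,0): flips 1 -> legal
(4,4): flips 2 -> legal
(5,0): flips 1 -> legal
(5,1): no bracket -> illegal
(5,3): no bracket -> illegal
(5,4): flips 1 -> legal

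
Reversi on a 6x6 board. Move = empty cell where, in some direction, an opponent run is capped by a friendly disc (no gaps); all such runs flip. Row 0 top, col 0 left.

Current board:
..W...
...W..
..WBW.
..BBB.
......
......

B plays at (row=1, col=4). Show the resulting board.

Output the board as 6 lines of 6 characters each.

Answer: ..W...
...WB.
..WBB.
..BBB.
......
......

Derivation:
Place B at (1,4); scan 8 dirs for brackets.
Dir NW: first cell '.' (not opp) -> no flip
Dir N: first cell '.' (not opp) -> no flip
Dir NE: first cell '.' (not opp) -> no flip
Dir W: opp run (1,3), next='.' -> no flip
Dir E: first cell '.' (not opp) -> no flip
Dir SW: first cell 'B' (not opp) -> no flip
Dir S: opp run (2,4) capped by B -> flip
Dir SE: first cell '.' (not opp) -> no flip
All flips: (2,4)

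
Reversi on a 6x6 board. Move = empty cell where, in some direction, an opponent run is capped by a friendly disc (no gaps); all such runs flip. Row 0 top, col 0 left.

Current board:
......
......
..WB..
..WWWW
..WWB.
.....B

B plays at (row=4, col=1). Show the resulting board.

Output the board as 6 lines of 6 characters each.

Place B at (4,1); scan 8 dirs for brackets.
Dir NW: first cell '.' (not opp) -> no flip
Dir N: first cell '.' (not opp) -> no flip
Dir NE: opp run (3,2) capped by B -> flip
Dir W: first cell '.' (not opp) -> no flip
Dir E: opp run (4,2) (4,3) capped by B -> flip
Dir SW: first cell '.' (not opp) -> no flip
Dir S: first cell '.' (not opp) -> no flip
Dir SE: first cell '.' (not opp) -> no flip
All flips: (3,2) (4,2) (4,3)

Answer: ......
......
..WB..
..BWWW
.BBBB.
.....B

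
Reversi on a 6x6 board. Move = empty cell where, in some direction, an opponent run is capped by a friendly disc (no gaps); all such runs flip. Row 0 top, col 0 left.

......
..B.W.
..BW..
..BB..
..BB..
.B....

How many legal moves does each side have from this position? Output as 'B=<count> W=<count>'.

-- B to move --
(0,3): no bracket -> illegal
(0,4): no bracket -> illegal
(0,5): flips 2 -> legal
(1,3): flips 1 -> legal
(1,5): no bracket -> illegal
(2,4): flips 1 -> legal
(2,5): no bracket -> illegal
(3,4): flips 1 -> legal
B mobility = 4
-- W to move --
(0,1): flips 1 -> legal
(0,2): no bracket -> illegal
(0,3): no bracket -> illegal
(1,1): no bracket -> illegal
(1,3): no bracket -> illegal
(2,1): flips 1 -> legal
(2,4): no bracket -> illegal
(3,1): no bracket -> illegal
(3,4): no bracket -> illegal
(4,0): no bracket -> illegal
(4,1): flips 1 -> legal
(4,4): no bracket -> illegal
(5,0): no bracket -> illegal
(5,2): no bracket -> illegal
(5,3): flips 2 -> legal
(5,4): no bracket -> illegal
W mobility = 4

Answer: B=4 W=4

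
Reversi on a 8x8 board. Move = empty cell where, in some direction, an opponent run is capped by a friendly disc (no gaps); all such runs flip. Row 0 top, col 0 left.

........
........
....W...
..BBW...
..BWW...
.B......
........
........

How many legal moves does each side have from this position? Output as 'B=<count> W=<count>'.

-- B to move --
(1,3): no bracket -> illegal
(1,4): no bracket -> illegal
(1,5): flips 1 -> legal
(2,3): no bracket -> illegal
(2,5): no bracket -> illegal
(3,5): flips 1 -> legal
(4,5): flips 2 -> legal
(5,2): no bracket -> illegal
(5,3): flips 1 -> legal
(5,4): flips 1 -> legal
(5,5): flips 1 -> legal
B mobility = 6
-- W to move --
(2,1): flips 1 -> legal
(2,2): flips 1 -> legal
(2,3): flips 1 -> legal
(3,1): flips 2 -> legal
(4,0): no bracket -> illegal
(4,1): flips 1 -> legal
(5,0): no bracket -> illegal
(5,2): no bracket -> illegal
(5,3): no bracket -> illegal
(6,0): flips 3 -> legal
(6,1): no bracket -> illegal
(6,2): no bracket -> illegal
W mobility = 6

Answer: B=6 W=6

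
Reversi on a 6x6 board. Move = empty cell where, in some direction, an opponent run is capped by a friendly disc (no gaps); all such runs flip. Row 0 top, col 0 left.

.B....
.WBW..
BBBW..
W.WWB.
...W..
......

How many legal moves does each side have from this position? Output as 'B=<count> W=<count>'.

Answer: B=12 W=7

Derivation:
-- B to move --
(0,0): flips 1 -> legal
(0,2): flips 1 -> legal
(0,3): no bracket -> illegal
(0,4): flips 1 -> legal
(1,0): flips 1 -> legal
(1,4): flips 1 -> legal
(2,4): flips 1 -> legal
(3,1): flips 2 -> legal
(4,0): flips 1 -> legal
(4,1): no bracket -> illegal
(4,2): flips 1 -> legal
(4,4): flips 1 -> legal
(5,2): flips 1 -> legal
(5,3): no bracket -> illegal
(5,4): flips 2 -> legal
B mobility = 12
-- W to move --
(0,0): no bracket -> illegal
(0,2): flips 2 -> legal
(0,3): flips 2 -> legal
(1,0): flips 2 -> legal
(2,4): no bracket -> illegal
(2,5): flips 1 -> legal
(3,1): flips 2 -> legal
(3,5): flips 1 -> legal
(4,4): no bracket -> illegal
(4,5): flips 1 -> legal
W mobility = 7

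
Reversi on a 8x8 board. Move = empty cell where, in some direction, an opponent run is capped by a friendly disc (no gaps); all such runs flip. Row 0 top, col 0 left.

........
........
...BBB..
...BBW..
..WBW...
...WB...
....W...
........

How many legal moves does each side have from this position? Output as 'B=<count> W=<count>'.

-- B to move --
(2,6): no bracket -> illegal
(3,1): no bracket -> illegal
(3,2): no bracket -> illegal
(3,6): flips 1 -> legal
(4,1): flips 1 -> legal
(4,5): flips 2 -> legal
(4,6): flips 1 -> legal
(5,1): flips 1 -> legal
(5,2): flips 1 -> legal
(5,5): flips 1 -> legal
(6,2): no bracket -> illegal
(6,3): flips 1 -> legal
(6,5): no bracket -> illegal
(7,3): no bracket -> illegal
(7,4): flips 1 -> legal
(7,5): no bracket -> illegal
B mobility = 9
-- W to move --
(1,2): no bracket -> illegal
(1,3): flips 4 -> legal
(1,4): flips 2 -> legal
(1,5): flips 3 -> legal
(1,6): no bracket -> illegal
(2,2): flips 1 -> legal
(2,6): no bracket -> illegal
(3,2): flips 2 -> legal
(3,6): no bracket -> illegal
(4,5): no bracket -> illegal
(5,2): no bracket -> illegal
(5,5): flips 1 -> legal
(6,3): no bracket -> illegal
(6,5): no bracket -> illegal
W mobility = 6

Answer: B=9 W=6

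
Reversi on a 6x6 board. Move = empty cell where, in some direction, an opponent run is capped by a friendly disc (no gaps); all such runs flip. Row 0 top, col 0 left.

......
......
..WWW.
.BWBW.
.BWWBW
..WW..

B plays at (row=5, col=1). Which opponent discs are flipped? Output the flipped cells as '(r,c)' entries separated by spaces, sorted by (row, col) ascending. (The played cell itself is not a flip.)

Dir NW: first cell '.' (not opp) -> no flip
Dir N: first cell 'B' (not opp) -> no flip
Dir NE: opp run (4,2) capped by B -> flip
Dir W: first cell '.' (not opp) -> no flip
Dir E: opp run (5,2) (5,3), next='.' -> no flip
Dir SW: edge -> no flip
Dir S: edge -> no flip
Dir SE: edge -> no flip

Answer: (4,2)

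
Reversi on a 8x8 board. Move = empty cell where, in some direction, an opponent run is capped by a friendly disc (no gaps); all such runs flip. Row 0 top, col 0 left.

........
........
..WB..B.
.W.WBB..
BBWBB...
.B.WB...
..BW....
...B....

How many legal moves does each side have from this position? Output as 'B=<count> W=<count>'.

-- B to move --
(1,1): flips 2 -> legal
(1,2): no bracket -> illegal
(1,3): flips 2 -> legal
(2,0): no bracket -> illegal
(2,1): flips 2 -> legal
(2,4): flips 2 -> legal
(3,0): no bracket -> illegal
(3,2): flips 1 -> legal
(5,2): flips 1 -> legal
(6,4): flips 1 -> legal
(7,2): flips 1 -> legal
(7,4): no bracket -> illegal
B mobility = 8
-- W to move --
(1,2): no bracket -> illegal
(1,3): flips 1 -> legal
(1,4): no bracket -> illegal
(1,5): no bracket -> illegal
(1,6): no bracket -> illegal
(1,7): flips 3 -> legal
(2,4): flips 1 -> legal
(2,5): no bracket -> illegal
(2,7): no bracket -> illegal
(3,0): no bracket -> illegal
(3,2): no bracket -> illegal
(3,6): flips 2 -> legal
(3,7): no bracket -> illegal
(4,5): flips 3 -> legal
(4,6): no bracket -> illegal
(5,0): no bracket -> illegal
(5,2): no bracket -> illegal
(5,5): flips 2 -> legal
(6,0): flips 1 -> legal
(6,1): flips 3 -> legal
(6,4): no bracket -> illegal
(6,5): no bracket -> illegal
(7,1): flips 1 -> legal
(7,2): no bracket -> illegal
(7,4): no bracket -> illegal
W mobility = 9

Answer: B=8 W=9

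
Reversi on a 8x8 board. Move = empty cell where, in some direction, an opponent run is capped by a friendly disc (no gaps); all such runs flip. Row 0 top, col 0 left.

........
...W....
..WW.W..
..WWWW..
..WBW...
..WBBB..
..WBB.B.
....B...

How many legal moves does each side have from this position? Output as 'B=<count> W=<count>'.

-- B to move --
(0,2): no bracket -> illegal
(0,3): flips 3 -> legal
(0,4): no bracket -> illegal
(1,1): flips 3 -> legal
(1,2): no bracket -> illegal
(1,4): no bracket -> illegal
(1,5): no bracket -> illegal
(1,6): flips 2 -> legal
(2,1): flips 1 -> legal
(2,4): flips 2 -> legal
(2,6): flips 2 -> legal
(3,1): flips 1 -> legal
(3,6): no bracket -> illegal
(4,1): flips 2 -> legal
(4,5): flips 1 -> legal
(4,6): no bracket -> illegal
(5,1): flips 1 -> legal
(6,1): flips 2 -> legal
(7,1): flips 1 -> legal
(7,2): no bracket -> illegal
(7,3): no bracket -> illegal
B mobility = 12
-- W to move --
(4,5): no bracket -> illegal
(4,6): no bracket -> illegal
(5,6): flips 3 -> legal
(5,7): no bracket -> illegal
(6,5): flips 4 -> legal
(6,7): no bracket -> illegal
(7,2): no bracket -> illegal
(7,3): flips 3 -> legal
(7,5): flips 2 -> legal
(7,6): no bracket -> illegal
(7,7): flips 2 -> legal
W mobility = 5

Answer: B=12 W=5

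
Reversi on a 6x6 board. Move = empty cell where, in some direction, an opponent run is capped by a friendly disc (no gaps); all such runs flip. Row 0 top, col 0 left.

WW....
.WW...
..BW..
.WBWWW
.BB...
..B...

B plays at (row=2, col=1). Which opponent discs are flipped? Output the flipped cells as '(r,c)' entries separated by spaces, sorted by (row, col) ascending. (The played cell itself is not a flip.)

Answer: (3,1)

Derivation:
Dir NW: first cell '.' (not opp) -> no flip
Dir N: opp run (1,1) (0,1), next=edge -> no flip
Dir NE: opp run (1,2), next='.' -> no flip
Dir W: first cell '.' (not opp) -> no flip
Dir E: first cell 'B' (not opp) -> no flip
Dir SW: first cell '.' (not opp) -> no flip
Dir S: opp run (3,1) capped by B -> flip
Dir SE: first cell 'B' (not opp) -> no flip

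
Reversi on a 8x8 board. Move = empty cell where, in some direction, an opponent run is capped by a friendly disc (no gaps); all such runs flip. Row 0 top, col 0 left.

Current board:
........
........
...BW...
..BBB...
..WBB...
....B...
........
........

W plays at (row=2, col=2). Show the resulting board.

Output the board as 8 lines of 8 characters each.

Place W at (2,2); scan 8 dirs for brackets.
Dir NW: first cell '.' (not opp) -> no flip
Dir N: first cell '.' (not opp) -> no flip
Dir NE: first cell '.' (not opp) -> no flip
Dir W: first cell '.' (not opp) -> no flip
Dir E: opp run (2,3) capped by W -> flip
Dir SW: first cell '.' (not opp) -> no flip
Dir S: opp run (3,2) capped by W -> flip
Dir SE: opp run (3,3) (4,4), next='.' -> no flip
All flips: (2,3) (3,2)

Answer: ........
........
..WWW...
..WBB...
..WBB...
....B...
........
........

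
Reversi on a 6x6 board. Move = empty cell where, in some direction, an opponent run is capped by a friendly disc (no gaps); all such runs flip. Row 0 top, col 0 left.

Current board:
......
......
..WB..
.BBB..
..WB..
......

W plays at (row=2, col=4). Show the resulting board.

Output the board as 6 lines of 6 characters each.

Answer: ......
......
..WWW.
.BBW..
..WB..
......

Derivation:
Place W at (2,4); scan 8 dirs for brackets.
Dir NW: first cell '.' (not opp) -> no flip
Dir N: first cell '.' (not opp) -> no flip
Dir NE: first cell '.' (not opp) -> no flip
Dir W: opp run (2,3) capped by W -> flip
Dir E: first cell '.' (not opp) -> no flip
Dir SW: opp run (3,3) capped by W -> flip
Dir S: first cell '.' (not opp) -> no flip
Dir SE: first cell '.' (not opp) -> no flip
All flips: (2,3) (3,3)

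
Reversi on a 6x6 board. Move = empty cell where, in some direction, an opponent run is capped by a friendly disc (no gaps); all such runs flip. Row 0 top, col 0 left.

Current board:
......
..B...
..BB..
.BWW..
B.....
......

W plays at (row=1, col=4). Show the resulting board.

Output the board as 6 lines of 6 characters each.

Place W at (1,4); scan 8 dirs for brackets.
Dir NW: first cell '.' (not opp) -> no flip
Dir N: first cell '.' (not opp) -> no flip
Dir NE: first cell '.' (not opp) -> no flip
Dir W: first cell '.' (not opp) -> no flip
Dir E: first cell '.' (not opp) -> no flip
Dir SW: opp run (2,3) capped by W -> flip
Dir S: first cell '.' (not opp) -> no flip
Dir SE: first cell '.' (not opp) -> no flip
All flips: (2,3)

Answer: ......
..B.W.
..BW..
.BWW..
B.....
......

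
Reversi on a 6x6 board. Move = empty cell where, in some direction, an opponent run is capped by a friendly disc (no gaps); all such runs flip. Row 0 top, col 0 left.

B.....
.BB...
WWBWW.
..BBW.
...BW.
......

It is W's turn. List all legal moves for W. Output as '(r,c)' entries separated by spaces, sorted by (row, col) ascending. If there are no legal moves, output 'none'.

Answer: (0,1) (0,2) (0,3) (3,1) (4,1) (4,2) (5,2) (5,3) (5,4)

Derivation:
(0,1): flips 2 -> legal
(0,2): flips 1 -> legal
(0,3): flips 1 -> legal
(1,0): no bracket -> illegal
(1,3): no bracket -> illegal
(3,1): flips 2 -> legal
(4,1): flips 1 -> legal
(4,2): flips 2 -> legal
(5,2): flips 1 -> legal
(5,3): flips 2 -> legal
(5,4): flips 2 -> legal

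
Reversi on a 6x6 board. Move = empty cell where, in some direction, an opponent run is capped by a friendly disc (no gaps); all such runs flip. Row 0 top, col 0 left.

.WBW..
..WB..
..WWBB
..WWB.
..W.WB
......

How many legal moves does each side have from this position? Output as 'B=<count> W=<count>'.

-- B to move --
(0,0): flips 1 -> legal
(0,4): flips 1 -> legal
(1,0): no bracket -> illegal
(1,1): flips 1 -> legal
(1,4): no bracket -> illegal
(2,1): flips 2 -> legal
(3,1): flips 3 -> legal
(3,5): no bracket -> illegal
(4,1): no bracket -> illegal
(4,3): flips 3 -> legal
(5,1): flips 2 -> legal
(5,2): flips 4 -> legal
(5,3): no bracket -> illegal
(5,4): flips 1 -> legal
(5,5): no bracket -> illegal
B mobility = 9
-- W to move --
(0,4): flips 1 -> legal
(1,1): no bracket -> illegal
(1,4): flips 3 -> legal
(1,5): flips 1 -> legal
(3,5): flips 1 -> legal
(4,3): no bracket -> illegal
(5,4): no bracket -> illegal
(5,5): no bracket -> illegal
W mobility = 4

Answer: B=9 W=4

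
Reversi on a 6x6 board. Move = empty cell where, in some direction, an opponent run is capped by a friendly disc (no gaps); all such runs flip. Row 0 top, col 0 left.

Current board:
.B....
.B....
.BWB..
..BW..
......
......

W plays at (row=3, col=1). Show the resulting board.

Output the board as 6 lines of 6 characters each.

Answer: .B....
.B....
.BWB..
.WWW..
......
......

Derivation:
Place W at (3,1); scan 8 dirs for brackets.
Dir NW: first cell '.' (not opp) -> no flip
Dir N: opp run (2,1) (1,1) (0,1), next=edge -> no flip
Dir NE: first cell 'W' (not opp) -> no flip
Dir W: first cell '.' (not opp) -> no flip
Dir E: opp run (3,2) capped by W -> flip
Dir SW: first cell '.' (not opp) -> no flip
Dir S: first cell '.' (not opp) -> no flip
Dir SE: first cell '.' (not opp) -> no flip
All flips: (3,2)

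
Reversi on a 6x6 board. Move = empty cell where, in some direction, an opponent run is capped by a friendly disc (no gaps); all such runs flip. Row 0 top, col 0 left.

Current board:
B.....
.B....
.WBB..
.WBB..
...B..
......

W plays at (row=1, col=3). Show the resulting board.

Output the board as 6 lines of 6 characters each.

Place W at (1,3); scan 8 dirs for brackets.
Dir NW: first cell '.' (not opp) -> no flip
Dir N: first cell '.' (not opp) -> no flip
Dir NE: first cell '.' (not opp) -> no flip
Dir W: first cell '.' (not opp) -> no flip
Dir E: first cell '.' (not opp) -> no flip
Dir SW: opp run (2,2) capped by W -> flip
Dir S: opp run (2,3) (3,3) (4,3), next='.' -> no flip
Dir SE: first cell '.' (not opp) -> no flip
All flips: (2,2)

Answer: B.....
.B.W..
.WWB..
.WBB..
...B..
......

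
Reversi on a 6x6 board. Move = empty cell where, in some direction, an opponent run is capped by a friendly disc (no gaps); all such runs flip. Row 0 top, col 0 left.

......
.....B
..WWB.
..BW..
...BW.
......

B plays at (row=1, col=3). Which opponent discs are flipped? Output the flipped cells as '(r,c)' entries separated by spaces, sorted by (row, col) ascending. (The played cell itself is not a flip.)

Dir NW: first cell '.' (not opp) -> no flip
Dir N: first cell '.' (not opp) -> no flip
Dir NE: first cell '.' (not opp) -> no flip
Dir W: first cell '.' (not opp) -> no flip
Dir E: first cell '.' (not opp) -> no flip
Dir SW: opp run (2,2), next='.' -> no flip
Dir S: opp run (2,3) (3,3) capped by B -> flip
Dir SE: first cell 'B' (not opp) -> no flip

Answer: (2,3) (3,3)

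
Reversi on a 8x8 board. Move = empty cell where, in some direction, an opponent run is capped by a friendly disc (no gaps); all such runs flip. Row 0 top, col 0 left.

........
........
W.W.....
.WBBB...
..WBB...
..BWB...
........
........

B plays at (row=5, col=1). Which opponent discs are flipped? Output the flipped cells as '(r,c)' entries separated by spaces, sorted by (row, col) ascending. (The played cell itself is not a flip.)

Answer: (4,2)

Derivation:
Dir NW: first cell '.' (not opp) -> no flip
Dir N: first cell '.' (not opp) -> no flip
Dir NE: opp run (4,2) capped by B -> flip
Dir W: first cell '.' (not opp) -> no flip
Dir E: first cell 'B' (not opp) -> no flip
Dir SW: first cell '.' (not opp) -> no flip
Dir S: first cell '.' (not opp) -> no flip
Dir SE: first cell '.' (not opp) -> no flip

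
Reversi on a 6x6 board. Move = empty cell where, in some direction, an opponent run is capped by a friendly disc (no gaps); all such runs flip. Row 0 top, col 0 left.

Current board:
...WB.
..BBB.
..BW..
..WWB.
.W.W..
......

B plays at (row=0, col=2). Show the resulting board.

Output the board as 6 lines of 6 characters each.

Place B at (0,2); scan 8 dirs for brackets.
Dir NW: edge -> no flip
Dir N: edge -> no flip
Dir NE: edge -> no flip
Dir W: first cell '.' (not opp) -> no flip
Dir E: opp run (0,3) capped by B -> flip
Dir SW: first cell '.' (not opp) -> no flip
Dir S: first cell 'B' (not opp) -> no flip
Dir SE: first cell 'B' (not opp) -> no flip
All flips: (0,3)

Answer: ..BBB.
..BBB.
..BW..
..WWB.
.W.W..
......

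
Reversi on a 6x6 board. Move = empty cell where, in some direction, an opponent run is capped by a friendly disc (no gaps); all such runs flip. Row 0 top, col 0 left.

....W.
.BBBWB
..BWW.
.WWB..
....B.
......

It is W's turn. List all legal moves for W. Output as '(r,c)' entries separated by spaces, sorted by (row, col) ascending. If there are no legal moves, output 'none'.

Answer: (0,1) (0,2) (0,3) (1,0) (2,1) (3,4) (4,2) (4,3)

Derivation:
(0,0): no bracket -> illegal
(0,1): flips 1 -> legal
(0,2): flips 3 -> legal
(0,3): flips 1 -> legal
(0,5): no bracket -> illegal
(1,0): flips 3 -> legal
(2,0): no bracket -> illegal
(2,1): flips 1 -> legal
(2,5): no bracket -> illegal
(3,4): flips 1 -> legal
(3,5): no bracket -> illegal
(4,2): flips 1 -> legal
(4,3): flips 1 -> legal
(4,5): no bracket -> illegal
(5,3): no bracket -> illegal
(5,4): no bracket -> illegal
(5,5): no bracket -> illegal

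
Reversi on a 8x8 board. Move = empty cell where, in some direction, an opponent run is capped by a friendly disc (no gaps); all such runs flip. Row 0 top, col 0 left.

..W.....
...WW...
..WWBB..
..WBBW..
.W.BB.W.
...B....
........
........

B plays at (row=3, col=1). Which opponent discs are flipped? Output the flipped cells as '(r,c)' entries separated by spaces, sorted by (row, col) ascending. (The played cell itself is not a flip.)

Dir NW: first cell '.' (not opp) -> no flip
Dir N: first cell '.' (not opp) -> no flip
Dir NE: opp run (2,2) (1,3), next='.' -> no flip
Dir W: first cell '.' (not opp) -> no flip
Dir E: opp run (3,2) capped by B -> flip
Dir SW: first cell '.' (not opp) -> no flip
Dir S: opp run (4,1), next='.' -> no flip
Dir SE: first cell '.' (not opp) -> no flip

Answer: (3,2)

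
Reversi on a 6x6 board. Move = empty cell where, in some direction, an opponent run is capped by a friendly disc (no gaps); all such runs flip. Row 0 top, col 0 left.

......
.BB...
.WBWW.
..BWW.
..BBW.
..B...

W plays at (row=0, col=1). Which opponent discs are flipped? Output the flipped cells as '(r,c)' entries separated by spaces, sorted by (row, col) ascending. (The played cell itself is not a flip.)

Dir NW: edge -> no flip
Dir N: edge -> no flip
Dir NE: edge -> no flip
Dir W: first cell '.' (not opp) -> no flip
Dir E: first cell '.' (not opp) -> no flip
Dir SW: first cell '.' (not opp) -> no flip
Dir S: opp run (1,1) capped by W -> flip
Dir SE: opp run (1,2) capped by W -> flip

Answer: (1,1) (1,2)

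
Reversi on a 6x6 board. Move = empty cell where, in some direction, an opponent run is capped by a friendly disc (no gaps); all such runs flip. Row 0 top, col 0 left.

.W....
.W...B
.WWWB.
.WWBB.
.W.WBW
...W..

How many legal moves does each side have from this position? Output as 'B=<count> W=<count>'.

-- B to move --
(0,0): flips 2 -> legal
(0,2): no bracket -> illegal
(1,0): no bracket -> illegal
(1,2): flips 1 -> legal
(1,3): flips 1 -> legal
(1,4): no bracket -> illegal
(2,0): flips 3 -> legal
(3,0): flips 2 -> legal
(3,5): no bracket -> illegal
(4,0): no bracket -> illegal
(4,2): flips 1 -> legal
(5,0): no bracket -> illegal
(5,1): no bracket -> illegal
(5,2): flips 1 -> legal
(5,4): no bracket -> illegal
(5,5): no bracket -> illegal
B mobility = 7
-- W to move --
(0,4): no bracket -> illegal
(0,5): no bracket -> illegal
(1,3): no bracket -> illegal
(1,4): no bracket -> illegal
(2,5): flips 2 -> legal
(3,5): flips 3 -> legal
(4,2): no bracket -> illegal
(5,4): no bracket -> illegal
(5,5): flips 2 -> legal
W mobility = 3

Answer: B=7 W=3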